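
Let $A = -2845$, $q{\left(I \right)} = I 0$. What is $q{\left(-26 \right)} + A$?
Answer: $-2845$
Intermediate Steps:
$q{\left(I \right)} = 0$
$q{\left(-26 \right)} + A = 0 - 2845 = -2845$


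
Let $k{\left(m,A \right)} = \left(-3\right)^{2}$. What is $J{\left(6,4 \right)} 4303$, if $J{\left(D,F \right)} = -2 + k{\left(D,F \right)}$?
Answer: $30121$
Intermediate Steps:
$k{\left(m,A \right)} = 9$
$J{\left(D,F \right)} = 7$ ($J{\left(D,F \right)} = -2 + 9 = 7$)
$J{\left(6,4 \right)} 4303 = 7 \cdot 4303 = 30121$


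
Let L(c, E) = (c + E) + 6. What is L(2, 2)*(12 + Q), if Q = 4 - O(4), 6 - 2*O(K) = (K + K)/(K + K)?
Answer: 135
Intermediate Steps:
O(K) = 5/2 (O(K) = 3 - (K + K)/(2*(K + K)) = 3 - 2*K/(2*(2*K)) = 3 - 2*K*1/(2*K)/2 = 3 - ½*1 = 3 - ½ = 5/2)
L(c, E) = 6 + E + c (L(c, E) = (E + c) + 6 = 6 + E + c)
Q = 3/2 (Q = 4 - 1*5/2 = 4 - 5/2 = 3/2 ≈ 1.5000)
L(2, 2)*(12 + Q) = (6 + 2 + 2)*(12 + 3/2) = 10*(27/2) = 135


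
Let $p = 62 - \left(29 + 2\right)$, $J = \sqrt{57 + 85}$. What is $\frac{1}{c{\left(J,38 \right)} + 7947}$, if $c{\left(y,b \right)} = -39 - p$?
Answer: $\frac{1}{7877} \approx 0.00012695$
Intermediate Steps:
$J = \sqrt{142} \approx 11.916$
$p = 31$ ($p = 62 - 31 = 31$)
$c{\left(y,b \right)} = -70$ ($c{\left(y,b \right)} = -39 - 31 = -70$)
$\frac{1}{c{\left(J,38 \right)} + 7947} = \frac{1}{-70 + 7947} = \frac{1}{7877}$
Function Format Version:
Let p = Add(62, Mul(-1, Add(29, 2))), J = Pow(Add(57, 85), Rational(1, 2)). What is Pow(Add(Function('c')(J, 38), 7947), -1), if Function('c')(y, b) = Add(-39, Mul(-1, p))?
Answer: Rational(1, 7877) ≈ 0.00012695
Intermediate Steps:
J = Pow(142, Rational(1, 2)) ≈ 11.916
p = 31 (p = Add(62, Mul(-1, 31)) = Add(62, -31) = 31)
Function('c')(y, b) = -70 (Function('c')(y, b) = Add(-39, Mul(-1, 31)) = Add(-39, -31) = -70)
Pow(Add(Function('c')(J, 38), 7947), -1) = Pow(Add(-70, 7947), -1) = Pow(7877, -1) = Rational(1, 7877)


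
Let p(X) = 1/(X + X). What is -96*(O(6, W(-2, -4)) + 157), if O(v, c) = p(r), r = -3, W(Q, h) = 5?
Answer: -15056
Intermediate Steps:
p(X) = 1/(2*X)
O(v, c) = -1/6 (O(v, c) = (1/2)/(-3) = (1/2)*(-1/3) = -1/6)
-96*(O(6, W(-2, -4)) + 157) = -96*(-1/6 + 157) = -96*941/6 = -15056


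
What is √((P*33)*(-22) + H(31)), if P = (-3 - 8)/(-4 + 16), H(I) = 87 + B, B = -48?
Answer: √2818/2 ≈ 26.542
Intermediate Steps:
H(I) = 39 (H(I) = 87 - 48 = 39)
P = -11/12 ≈ -0.91667
√((P*33)*(-22) + H(31)) = √(-11/12*33*(-22) + 39) = √(-121/4*(-22) + 39) = √(1331/2 + 39) = √(1409/2) = √2818/2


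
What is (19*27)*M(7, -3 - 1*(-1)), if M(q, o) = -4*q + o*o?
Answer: -12312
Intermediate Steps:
M(q, o) = o**2 - 4*q (M(q, o) = -4*q + o**2 = o**2 - 4*q)
(19*27)*M(7, -3 - 1*(-1)) = (19*27)*((-3 - 1*(-1))**2 - 4*7) = 513*((-3 + 1)**2 - 28) = 513*((-2)**2 - 28) = 513*(4 - 28) = 513*(-24) = -12312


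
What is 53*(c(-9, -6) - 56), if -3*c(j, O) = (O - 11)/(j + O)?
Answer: -134461/45 ≈ -2988.0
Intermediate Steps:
c(j, O) = -(-11 + O)/(3*(O + j)) (c(j, O) = -(O - 11)/(3*(j + O)) = -(-11 + O)/(3*(O + j)))
53*(c(-9, -6) - 56) = 53*((11 - 1*(-6))/(3*(-6 - 9)) - 56) = 53*((1/3)*(11 + 6)/(-15) - 56) = 53*((1/3)*(-1/15)*17 - 56) = 53*(-17/45 - 56) = 53*(-2537/45) = -134461/45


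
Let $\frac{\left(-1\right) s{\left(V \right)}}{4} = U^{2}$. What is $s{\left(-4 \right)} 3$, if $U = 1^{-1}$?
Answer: $-12$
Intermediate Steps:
$U = 1$
$s{\left(V \right)} = -4$ ($s{\left(V \right)} = - 4 \cdot 1^{2} = \left(-4\right) 1 = -4$)
$s{\left(-4 \right)} 3 = \left(-4\right) 3 = -12$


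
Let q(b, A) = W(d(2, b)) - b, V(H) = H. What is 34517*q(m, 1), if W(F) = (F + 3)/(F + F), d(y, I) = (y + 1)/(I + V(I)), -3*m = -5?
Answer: 34517/2 ≈ 17259.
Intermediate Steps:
m = 5/3 (m = -⅓*(-5) = 5/3 ≈ 1.6667)
d(y, I) = (1 + y)/(2*I) (d(y, I) = (y + 1)/(I + I) = (1 + y)/((2*I)) = (1 + y)*(1/(2*I)) = (1 + y)/(2*I))
W(F) = (3 + F)/(2*F) (W(F) = (3 + F)/((2*F)) = (3 + F)*(1/(2*F)) = (3 + F)/(2*F))
q(b, A) = -b + b*(3 + 3/(2*b))/3 (q(b, A) = (3 + (1 + 2)/(2*b))/(2*(((1 + 2)/(2*b)))) - b = (3 + (½)*3/b)/(2*(((½)*3/b))) - b = (3 + 3/(2*b))/(2*((3/(2*b)))) - b = (2*b/3)*(3 + 3/(2*b))/2 - b = b*(3 + 3/(2*b))/3 - b = -b + b*(3 + 3/(2*b))/3)
34517*q(m, 1) = 34517*(½) = 34517/2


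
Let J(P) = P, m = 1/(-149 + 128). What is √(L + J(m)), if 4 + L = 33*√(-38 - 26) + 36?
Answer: √(14091 + 116424*I)/21 ≈ 12.204 + 10.816*I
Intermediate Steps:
m = -1/21 (m = 1/(-21) = -1/21 ≈ -0.047619)
L = 32 + 264*I (L = -4 + (33*√(-38 - 26) + 36) = -4 + (33*√(-64) + 36) = -4 + (33*(8*I) + 36) = -4 + (264*I + 36) = -4 + (36 + 264*I) = 32 + 264*I ≈ 32.0 + 264.0*I)
√(L + J(m)) = √((32 + 264*I) - 1/21) = √(671/21 + 264*I)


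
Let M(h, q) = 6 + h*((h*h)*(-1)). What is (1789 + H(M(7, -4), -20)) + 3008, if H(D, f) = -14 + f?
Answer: 4763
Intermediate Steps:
M(h, q) = 6 - h**3 (M(h, q) = 6 + h*(h**2*(-1)) = 6 + h*(-h**2) = 6 - h**3)
(1789 + H(M(7, -4), -20)) + 3008 = (1789 + (-14 - 20)) + 3008 = (1789 - 34) + 3008 = 1755 + 3008 = 4763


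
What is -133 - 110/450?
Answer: -5996/45 ≈ -133.24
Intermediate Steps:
-133 - 110/450 = -133 - 110*1/450 = -133 - 11/45 = -5996/45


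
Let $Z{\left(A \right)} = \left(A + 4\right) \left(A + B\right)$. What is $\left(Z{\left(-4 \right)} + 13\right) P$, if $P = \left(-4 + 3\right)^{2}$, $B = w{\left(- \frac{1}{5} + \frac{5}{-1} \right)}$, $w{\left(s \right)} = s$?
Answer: $13$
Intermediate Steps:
$B = - \frac{26}{5}$ ($B = - \frac{1}{5} + \frac{5}{-1} = \left(-1\right) \frac{1}{5} + 5 \left(-1\right) = - \frac{1}{5} - 5 = - \frac{26}{5} \approx -5.2$)
$P = 1$ ($P = \left(-1\right)^{2} = 1$)
$Z{\left(A \right)} = \left(4 + A\right) \left(- \frac{26}{5} + A\right)$ ($Z{\left(A \right)} = \left(A + 4\right) \left(A - \frac{26}{5}\right) = \left(4 + A\right) \left(- \frac{26}{5} + A\right)$)
$\left(Z{\left(-4 \right)} + 13\right) P = \left(\left(- \frac{104}{5} + \left(-4\right)^{2} - - \frac{24}{5}\right) + 13\right) 1 = \left(\left(- \frac{104}{5} + 16 + \frac{24}{5}\right) + 13\right) 1 = \left(0 + 13\right) 1 = 13 \cdot 1 = 13$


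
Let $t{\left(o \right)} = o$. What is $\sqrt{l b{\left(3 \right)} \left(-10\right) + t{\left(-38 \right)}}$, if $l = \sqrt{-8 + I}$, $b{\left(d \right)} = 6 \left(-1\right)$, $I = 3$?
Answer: $\sqrt{-38 + 60 i \sqrt{5}} \approx 7.1219 + 9.4192 i$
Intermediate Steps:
$b{\left(d \right)} = -6$
$l = i \sqrt{5}$ ($l = \sqrt{-8 + 3} = \sqrt{-5} = i \sqrt{5} \approx 2.2361 i$)
$\sqrt{l b{\left(3 \right)} \left(-10\right) + t{\left(-38 \right)}} = \sqrt{i \sqrt{5} \left(-6\right) \left(-10\right) - 38} = \sqrt{- 6 i \sqrt{5} \left(-10\right) - 38} = \sqrt{60 i \sqrt{5} - 38} = \sqrt{-38 + 60 i \sqrt{5}}$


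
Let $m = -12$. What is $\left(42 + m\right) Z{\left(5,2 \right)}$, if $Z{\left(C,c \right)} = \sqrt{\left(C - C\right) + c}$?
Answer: $30 \sqrt{2} \approx 42.426$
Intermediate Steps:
$Z{\left(C,c \right)} = \sqrt{c}$ ($Z{\left(C,c \right)} = \sqrt{0 + c} = \sqrt{c}$)
$\left(42 + m\right) Z{\left(5,2 \right)} = \left(42 - 12\right) \sqrt{2} = 30 \sqrt{2}$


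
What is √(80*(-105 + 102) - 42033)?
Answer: 3*I*√4697 ≈ 205.6*I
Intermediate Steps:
√(80*(-105 + 102) - 42033) = √(80*(-3) - 42033) = √(-240 - 42033) = √(-42273) = 3*I*√4697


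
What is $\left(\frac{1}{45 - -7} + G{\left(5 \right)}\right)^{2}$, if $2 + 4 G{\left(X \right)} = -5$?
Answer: $\frac{2025}{676} \approx 2.9956$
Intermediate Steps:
$G{\left(X \right)} = - \frac{7}{4}$ ($G{\left(X \right)} = - \frac{1}{2} + \frac{1}{4} \left(-5\right) = - \frac{1}{2} - \frac{5}{4} = - \frac{7}{4}$)
$\left(\frac{1}{45 - -7} + G{\left(5 \right)}\right)^{2} = \left(\frac{1}{45 - -7} - \frac{7}{4}\right)^{2} = \left(\frac{1}{45 + \left(-11 + 18\right)} - \frac{7}{4}\right)^{2} = \left(\frac{1}{45 + 7} - \frac{7}{4}\right)^{2} = \left(\frac{1}{52} - \frac{7}{4}\right)^{2} = \left(- \frac{45}{26}\right)^{2} = \frac{2025}{676}$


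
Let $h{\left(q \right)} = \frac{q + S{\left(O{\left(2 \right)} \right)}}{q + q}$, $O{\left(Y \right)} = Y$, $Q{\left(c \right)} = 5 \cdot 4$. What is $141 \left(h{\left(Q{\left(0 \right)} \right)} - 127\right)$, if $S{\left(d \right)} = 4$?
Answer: $- \frac{89112}{5} \approx -17822.0$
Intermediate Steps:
$Q{\left(c \right)} = 20$
$h{\left(q \right)} = \frac{4 + q}{2 q}$ ($h{\left(q \right)} = \frac{q + 4}{q + q} = \frac{4 + q}{2 q}$)
$141 \left(h{\left(Q{\left(0 \right)} \right)} - 127\right) = 141 \left(\frac{4 + 20}{2 \cdot 20} - 127\right) = 141 \left(\frac{1}{2} \cdot \frac{1}{20} \cdot 24 - 127\right) = 141 \left(\frac{3}{5} - 127\right) = 141 \left(- \frac{632}{5}\right) = - \frac{89112}{5}$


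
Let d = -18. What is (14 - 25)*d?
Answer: 198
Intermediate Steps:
(14 - 25)*d = (14 - 25)*(-18) = -11*(-18) = 198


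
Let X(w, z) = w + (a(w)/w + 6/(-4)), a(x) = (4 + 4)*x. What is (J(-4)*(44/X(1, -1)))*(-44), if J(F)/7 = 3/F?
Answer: 6776/5 ≈ 1355.2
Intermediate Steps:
a(x) = 8*x
J(F) = 21/F (J(F) = 7*(3/F) = 21/F)
X(w, z) = 13/2 + w (X(w, z) = w + ((8*w)/w + 6/(-4)) = w + (8 + 6*(-¼)) = w + (8 - 3/2) = w + 13/2 = 13/2 + w)
(J(-4)*(44/X(1, -1)))*(-44) = ((21/(-4))*(44/(13/2 + 1)))*(-44) = ((21*(-¼))*(44/(15/2)))*(-44) = -231*2/15*(-44) = -21/4*88/15*(-44) = -154/5*(-44) = 6776/5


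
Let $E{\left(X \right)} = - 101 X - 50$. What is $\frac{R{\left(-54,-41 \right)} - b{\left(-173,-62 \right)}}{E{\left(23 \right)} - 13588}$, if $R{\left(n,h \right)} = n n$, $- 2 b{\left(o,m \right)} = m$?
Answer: $- \frac{2885}{15961} \approx -0.18075$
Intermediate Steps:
$b{\left(o,m \right)} = - \frac{m}{2}$
$R{\left(n,h \right)} = n^{2}$
$E{\left(X \right)} = -50 - 101 X$
$\frac{R{\left(-54,-41 \right)} - b{\left(-173,-62 \right)}}{E{\left(23 \right)} - 13588} = \frac{\left(-54\right)^{2} - \left(- \frac{1}{2}\right) \left(-62\right)}{\left(-50 - 2323\right) - 13588} = \frac{2916 - 31}{\left(-50 - 2323\right) - 13588} = \frac{2916 - 31}{-2373 - 13588} = \frac{2885}{-15961} = 2885 \left(- \frac{1}{15961}\right) = - \frac{2885}{15961}$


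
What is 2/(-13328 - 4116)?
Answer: -1/8722 ≈ -0.00011465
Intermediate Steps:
2/(-13328 - 4116) = 2/(-17444) = 2*(-1/17444) = -1/8722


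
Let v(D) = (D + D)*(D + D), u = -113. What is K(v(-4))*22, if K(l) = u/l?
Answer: -1243/32 ≈ -38.844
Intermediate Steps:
v(D) = 4*D**2 (v(D) = (2*D)*(2*D) = 4*D**2)
K(l) = -113/l
K(v(-4))*22 = -113/(4*(-4)**2)*22 = -113/(4*16)*22 = -113/64*22 = -1243/32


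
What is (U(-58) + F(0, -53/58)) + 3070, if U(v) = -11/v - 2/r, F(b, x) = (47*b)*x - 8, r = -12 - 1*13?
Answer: 4440291/1450 ≈ 3062.3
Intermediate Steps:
r = -25 (r = -12 - 13 = -25)
F(b, x) = -8 + 47*b*x (F(b, x) = 47*b*x - 8 = -8 + 47*b*x)
U(v) = 2/25 - 11/v (U(v) = -11/v - 2/(-25) = -11/v - 2*(-1/25) = -11/v + 2/25 = 2/25 - 11/v)
(U(-58) + F(0, -53/58)) + 3070 = ((2/25 - 11/(-58)) + (-8 + 47*0*(-53/58))) + 3070 = ((2/25 - 11*(-1/58)) + (-8 + 47*0*(-53*1/58))) + 3070 = ((2/25 + 11/58) + (-8 + 47*0*(-53/58))) + 3070 = (391/1450 + (-8 + 0)) + 3070 = (391/1450 - 8) + 3070 = -11209/1450 + 3070 = 4440291/1450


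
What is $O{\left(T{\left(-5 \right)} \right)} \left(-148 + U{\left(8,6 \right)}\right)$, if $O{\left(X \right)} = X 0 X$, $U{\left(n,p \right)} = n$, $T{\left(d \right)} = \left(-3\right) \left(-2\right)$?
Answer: $0$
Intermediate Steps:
$T{\left(d \right)} = 6$
$O{\left(X \right)} = 0$ ($O{\left(X \right)} = 0 X = 0$)
$O{\left(T{\left(-5 \right)} \right)} \left(-148 + U{\left(8,6 \right)}\right) = 0 \left(-148 + 8\right) = 0 \left(-140\right) = 0$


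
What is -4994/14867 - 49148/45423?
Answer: -957525778/675303741 ≈ -1.4179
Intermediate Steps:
-4994/14867 - 49148/45423 = -957525778/675303741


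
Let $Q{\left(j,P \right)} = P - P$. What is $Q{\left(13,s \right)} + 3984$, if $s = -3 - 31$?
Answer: $3984$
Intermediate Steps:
$s = -34$ ($s = -3 - 31 = -34$)
$Q{\left(j,P \right)} = 0$
$Q{\left(13,s \right)} + 3984 = 0 + 3984 = 3984$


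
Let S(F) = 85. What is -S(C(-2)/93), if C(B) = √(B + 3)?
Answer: -85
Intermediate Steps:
C(B) = √(3 + B)
-S(C(-2)/93) = -1*85 = -85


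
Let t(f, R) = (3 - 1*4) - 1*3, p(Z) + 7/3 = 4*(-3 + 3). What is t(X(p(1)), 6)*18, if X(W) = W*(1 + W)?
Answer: -72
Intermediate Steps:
p(Z) = -7/3 (p(Z) = -7/3 + 4*(-3 + 3) = -7/3 + 4*0 = -7/3 + 0 = -7/3)
t(f, R) = -4 (t(f, R) = (3 - 4) - 3 = -1 - 3 = -4)
t(X(p(1)), 6)*18 = -4*18 = -72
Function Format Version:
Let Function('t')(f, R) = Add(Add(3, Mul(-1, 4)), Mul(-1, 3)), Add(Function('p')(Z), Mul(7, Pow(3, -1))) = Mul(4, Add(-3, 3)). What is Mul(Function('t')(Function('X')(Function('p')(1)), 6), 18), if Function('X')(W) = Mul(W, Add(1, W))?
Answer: -72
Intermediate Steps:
Function('p')(Z) = Rational(-7, 3) (Function('p')(Z) = Add(Rational(-7, 3), Mul(4, Add(-3, 3))) = Add(Rational(-7, 3), Mul(4, 0)) = Add(Rational(-7, 3), 0) = Rational(-7, 3))
Function('t')(f, R) = -4 (Function('t')(f, R) = Add(Add(3, -4), -3) = Add(-1, -3) = -4)
Mul(Function('t')(Function('X')(Function('p')(1)), 6), 18) = Mul(-4, 18) = -72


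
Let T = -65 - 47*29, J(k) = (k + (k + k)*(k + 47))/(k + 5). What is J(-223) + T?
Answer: -389577/218 ≈ -1787.1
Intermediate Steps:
J(k) = (k + 2*k*(47 + k))/(5 + k) (J(k) = (k + (2*k)*(47 + k))/(5 + k) = (k + 2*k*(47 + k))/(5 + k))
T = -1428 (T = -65 - 1363 = -1428)
J(-223) + T = -223*(95 + 2*(-223))/(5 - 223) - 1428 = -223*(95 - 446)/(-218) - 1428 = -223*(-1/218)*(-351) - 1428 = -78273/218 - 1428 = -389577/218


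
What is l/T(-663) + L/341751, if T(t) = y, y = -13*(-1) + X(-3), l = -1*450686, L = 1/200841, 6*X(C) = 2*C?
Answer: -5155668511364569/137275225182 ≈ -37557.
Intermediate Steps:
X(C) = C/3 (X(C) = (2*C)/6 = C/3)
L = 1/200841 ≈ 4.9791e-6
l = -450686
y = 12 (y = -13*(-1) + (1/3)*(-3) = 13 - 1 = 12)
T(t) = 12
l/T(-663) + L/341751 = -450686/12 + (1/200841)/341751 = -450686*1/12 + (1/200841)*(1/341751) = -225343/6 + 1/68637612591 = -5155668511364569/137275225182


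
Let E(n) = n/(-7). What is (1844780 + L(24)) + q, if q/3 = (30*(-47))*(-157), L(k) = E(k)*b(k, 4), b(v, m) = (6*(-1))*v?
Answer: 17565686/7 ≈ 2.5094e+6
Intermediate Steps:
E(n) = -n/7 (E(n) = n*(-1/7) = -n/7)
b(v, m) = -6*v
L(k) = 6*k**2/7 (L(k) = (-k/7)*(-6*k) = 6*k**2/7)
q = 664110 (q = 3*((30*(-47))*(-157)) = 3*(-1410*(-157)) = 3*221370 = 664110)
(1844780 + L(24)) + q = (1844780 + (6/7)*24**2) + 664110 = (1844780 + (6/7)*576) + 664110 = (1844780 + 3456/7) + 664110 = 12916916/7 + 664110 = 17565686/7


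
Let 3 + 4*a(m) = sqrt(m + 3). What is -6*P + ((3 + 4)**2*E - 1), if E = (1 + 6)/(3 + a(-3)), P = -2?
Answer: 1471/9 ≈ 163.44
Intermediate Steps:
a(m) = -3/4 + sqrt(3 + m)/4 (a(m) = -3/4 + sqrt(m + 3)/4 = -3/4 + sqrt(3 + m)/4)
E = 28/9 (E = (1 + 6)/(3 + (-3/4 + sqrt(3 - 3)/4)) = 7/(3 + (-3/4 + sqrt(0)/4)) = 7/(3 + (-3/4 + (1/4)*0)) = 7/(3 + (-3/4 + 0)) = 7/(3 - 3/4) = 7/(9/4) = 7*(4/9) = 28/9 ≈ 3.1111)
-6*P + ((3 + 4)**2*E - 1) = -6*(-2) + ((3 + 4)**2*(28/9) - 1) = 12 + (7**2*(28/9) - 1) = 12 + (49*(28/9) - 1) = 12 + (1372/9 - 1) = 12 + 1363/9 = 1471/9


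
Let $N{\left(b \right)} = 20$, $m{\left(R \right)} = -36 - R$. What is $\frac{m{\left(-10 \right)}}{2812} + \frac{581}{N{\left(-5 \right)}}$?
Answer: $\frac{408313}{14060} \approx 29.041$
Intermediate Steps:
$\frac{m{\left(-10 \right)}}{2812} + \frac{581}{N{\left(-5 \right)}} = \frac{-36 - -10}{2812} + \frac{581}{20} = \left(-36 + 10\right) \frac{1}{2812} + 581 \cdot \frac{1}{20} = \left(-26\right) \frac{1}{2812} + \frac{581}{20} = - \frac{13}{1406} + \frac{581}{20} = \frac{408313}{14060}$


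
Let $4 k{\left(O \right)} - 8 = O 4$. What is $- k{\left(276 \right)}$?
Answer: $-278$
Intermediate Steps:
$k{\left(O \right)} = 2 + O$ ($k{\left(O \right)} = 2 + \frac{O 4}{4} = 2 + \frac{4 O}{4} = 2 + O$)
$- k{\left(276 \right)} = - (2 + 276) = \left(-1\right) 278 = -278$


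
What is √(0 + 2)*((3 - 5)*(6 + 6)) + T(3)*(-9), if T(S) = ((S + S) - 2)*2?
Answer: -72 - 24*√2 ≈ -105.94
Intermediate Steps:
T(S) = -4 + 4*S (T(S) = (2*S - 2)*2 = (-2 + 2*S)*2 = -4 + 4*S)
√(0 + 2)*((3 - 5)*(6 + 6)) + T(3)*(-9) = √(0 + 2)*((3 - 5)*(6 + 6)) + (-4 + 4*3)*(-9) = √2*(-2*12) + (-4 + 12)*(-9) = √2*(-24) + 8*(-9) = -24*√2 - 72 = -72 - 24*√2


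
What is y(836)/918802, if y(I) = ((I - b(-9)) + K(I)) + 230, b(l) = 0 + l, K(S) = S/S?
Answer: 538/459401 ≈ 0.0011711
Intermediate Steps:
K(S) = 1
b(l) = l
y(I) = 240 + I (y(I) = ((I - 1*(-9)) + 1) + 230 = ((I + 9) + 1) + 230 = ((9 + I) + 1) + 230 = (10 + I) + 230 = 240 + I)
y(836)/918802 = (240 + 836)/918802 = 1076*(1/918802) = 538/459401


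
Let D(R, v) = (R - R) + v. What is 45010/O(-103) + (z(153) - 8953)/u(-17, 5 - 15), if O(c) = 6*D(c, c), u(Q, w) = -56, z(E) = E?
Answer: 182365/2163 ≈ 84.311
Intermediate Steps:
D(R, v) = v (D(R, v) = 0 + v = v)
O(c) = 6*c
45010/O(-103) + (z(153) - 8953)/u(-17, 5 - 15) = 45010/((6*(-103))) + (153 - 8953)/(-56) = 45010/(-618) - 8800*(-1/56) = 45010*(-1/618) + 1100/7 = -22505/309 + 1100/7 = 182365/2163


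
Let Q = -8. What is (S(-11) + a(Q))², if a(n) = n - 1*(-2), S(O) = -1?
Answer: 49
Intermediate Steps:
a(n) = 2 + n (a(n) = n + 2 = 2 + n)
(S(-11) + a(Q))² = (-1 + (2 - 8))² = (-1 - 6)² = (-7)² = 49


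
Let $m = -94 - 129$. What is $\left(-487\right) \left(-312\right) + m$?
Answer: $151721$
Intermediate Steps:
$m = -223$ ($m = -94 - 129 = -223$)
$\left(-487\right) \left(-312\right) + m = \left(-487\right) \left(-312\right) - 223 = 151944 - 223 = 151721$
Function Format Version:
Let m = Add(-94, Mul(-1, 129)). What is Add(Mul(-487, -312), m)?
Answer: 151721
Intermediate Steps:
m = -223 (m = Add(-94, -129) = -223)
Add(Mul(-487, -312), m) = Add(Mul(-487, -312), -223) = Add(151944, -223) = 151721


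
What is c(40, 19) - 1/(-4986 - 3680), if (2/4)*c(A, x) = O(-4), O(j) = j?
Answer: -69327/8666 ≈ -7.9999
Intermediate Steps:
c(A, x) = -8 (c(A, x) = 2*(-4) = -8)
c(40, 19) - 1/(-4986 - 3680) = -8 - 1/(-4986 - 3680) = -8 - 1/(-8666) = -8 - 1*(-1/8666) = -8 + 1/8666 = -69327/8666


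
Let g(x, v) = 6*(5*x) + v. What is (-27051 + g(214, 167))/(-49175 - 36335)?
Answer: 10232/42755 ≈ 0.23932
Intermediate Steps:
g(x, v) = v + 30*x (g(x, v) = 30*x + v = v + 30*x)
(-27051 + g(214, 167))/(-49175 - 36335) = (-27051 + (167 + 30*214))/(-49175 - 36335) = (-27051 + (167 + 6420))/(-85510) = (-27051 + 6587)*(-1/85510) = -20464*(-1/85510) = 10232/42755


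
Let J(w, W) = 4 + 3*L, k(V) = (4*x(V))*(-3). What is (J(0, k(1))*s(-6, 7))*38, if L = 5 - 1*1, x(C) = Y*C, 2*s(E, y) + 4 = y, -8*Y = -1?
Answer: 912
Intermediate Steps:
Y = ⅛ (Y = -⅛*(-1) = ⅛ ≈ 0.12500)
s(E, y) = -2 + y/2
x(C) = C/8
L = 4 (L = 5 - 1 = 4)
k(V) = -3*V/2 (k(V) = (4*(V/8))*(-3) = (V/2)*(-3) = -3*V/2)
J(w, W) = 16 (J(w, W) = 4 + 3*4 = 4 + 12 = 16)
(J(0, k(1))*s(-6, 7))*38 = (16*(-2 + (½)*7))*38 = (16*(-2 + 7/2))*38 = (16*(3/2))*38 = 24*38 = 912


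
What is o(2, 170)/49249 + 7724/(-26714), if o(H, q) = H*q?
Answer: -10921074/38695229 ≈ -0.28223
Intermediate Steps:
o(2, 170)/49249 + 7724/(-26714) = (2*170)/49249 + 7724/(-26714) = 340*(1/49249) + 7724*(-1/26714) = 20/2897 - 3862/13357 = -10921074/38695229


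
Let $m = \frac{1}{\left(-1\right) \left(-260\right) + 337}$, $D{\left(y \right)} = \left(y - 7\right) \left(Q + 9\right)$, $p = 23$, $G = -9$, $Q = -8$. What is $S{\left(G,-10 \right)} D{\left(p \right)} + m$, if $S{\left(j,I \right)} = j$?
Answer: $- \frac{85967}{597} \approx -144.0$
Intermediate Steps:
$D{\left(y \right)} = -7 + y$ ($D{\left(y \right)} = \left(y - 7\right) \left(-8 + 9\right) = \left(-7 + y\right) 1 = -7 + y$)
$m = \frac{1}{597}$ ($m = \frac{1}{260 + 337} = \frac{1}{597} \approx 0.001675$)
$S{\left(G,-10 \right)} D{\left(p \right)} + m = - 9 \left(-7 + 23\right) + \frac{1}{597} = \left(-9\right) 16 + \frac{1}{597} = -144 + \frac{1}{597} = - \frac{85967}{597}$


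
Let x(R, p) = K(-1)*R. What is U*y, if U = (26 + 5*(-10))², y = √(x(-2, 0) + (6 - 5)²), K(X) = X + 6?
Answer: 1728*I ≈ 1728.0*I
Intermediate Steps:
K(X) = 6 + X
x(R, p) = 5*R (x(R, p) = (6 - 1)*R = 5*R)
y = 3*I (y = √(5*(-2) + (6 - 5)²) = √(-10 + 1²) = √(-10 + 1) = √(-9) = 3*I ≈ 3.0*I)
U = 576 (U = (26 - 50)² = (-24)² = 576)
U*y = 576*(3*I) = 1728*I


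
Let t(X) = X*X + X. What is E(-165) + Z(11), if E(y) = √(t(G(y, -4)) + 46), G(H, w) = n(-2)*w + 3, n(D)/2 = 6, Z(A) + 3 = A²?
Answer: 118 + √2026 ≈ 163.01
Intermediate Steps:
Z(A) = -3 + A²
n(D) = 12 (n(D) = 2*6 = 12)
G(H, w) = 3 + 12*w (G(H, w) = 12*w + 3 = 3 + 12*w)
t(X) = X + X² (t(X) = X² + X = X + X²)
E(y) = √2026 (E(y) = √((3 + 12*(-4))*(1 + (3 + 12*(-4))) + 46) = √((3 - 48)*(1 + (3 - 48)) + 46) = √(-45*(1 - 45) + 46) = √(-45*(-44) + 46) = √(1980 + 46) = √2026)
E(-165) + Z(11) = √2026 + (-3 + 11²) = √2026 + (-3 + 121) = √2026 + 118 = 118 + √2026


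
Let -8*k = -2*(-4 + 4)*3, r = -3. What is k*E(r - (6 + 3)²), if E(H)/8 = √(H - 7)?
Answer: 0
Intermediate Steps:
k = 0 (k = -(-2*(-4 + 4))*3/8 = -(-2*0)*3/8 = -0*3 = -⅛*0 = 0)
E(H) = 8*√(-7 + H) (E(H) = 8*√(H - 7) = 8*√(-7 + H))
k*E(r - (6 + 3)²) = 0*(8*√(-7 + (-3 - (6 + 3)²))) = 0*(8*√(-7 + (-3 - 1*9²))) = 0*(8*√(-7 + (-3 - 1*81))) = 0*(8*√(-7 + (-3 - 81))) = 0*(8*√(-7 - 84)) = 0*(8*√(-91)) = 0*(8*(I*√91)) = 0*(8*I*√91) = 0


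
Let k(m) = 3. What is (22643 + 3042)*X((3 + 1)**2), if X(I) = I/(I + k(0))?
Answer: 410960/19 ≈ 21629.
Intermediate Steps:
X(I) = I/(3 + I) (X(I) = I/(I + 3) = I/(3 + I))
(22643 + 3042)*X((3 + 1)**2) = (22643 + 3042)*((3 + 1)**2/(3 + (3 + 1)**2)) = 25685*(4**2/(3 + 4**2)) = 25685*(16/(3 + 16)) = 25685*(16/19) = 410960/19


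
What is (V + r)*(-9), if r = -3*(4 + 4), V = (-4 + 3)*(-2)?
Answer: 198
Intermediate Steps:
V = 2 (V = -1*(-2) = 2)
r = -24 (r = -3*8 = -24)
(V + r)*(-9) = (2 - 24)*(-9) = -22*(-9) = 198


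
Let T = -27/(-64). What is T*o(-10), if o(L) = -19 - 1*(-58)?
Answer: 1053/64 ≈ 16.453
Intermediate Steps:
o(L) = 39 (o(L) = -19 + 58 = 39)
T = 27/64 (T = -27*(-1/64) = 27/64 ≈ 0.42188)
T*o(-10) = (27/64)*39 = 1053/64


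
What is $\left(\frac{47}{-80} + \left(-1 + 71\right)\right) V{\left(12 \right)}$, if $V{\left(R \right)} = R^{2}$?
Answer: $\frac{49977}{5} \approx 9995.4$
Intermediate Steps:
$\left(\frac{47}{-80} + \left(-1 + 71\right)\right) V{\left(12 \right)} = \left(\frac{47}{-80} + \left(-1 + 71\right)\right) 12^{2} = \left(47 \left(- \frac{1}{80}\right) + 70\right) 144 = \left(- \frac{47}{80} + 70\right) 144 = \frac{5553}{80} \cdot 144 = \frac{49977}{5}$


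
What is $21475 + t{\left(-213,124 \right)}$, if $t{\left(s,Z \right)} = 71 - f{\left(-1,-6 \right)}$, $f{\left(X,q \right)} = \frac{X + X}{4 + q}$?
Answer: $21545$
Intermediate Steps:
$f{\left(X,q \right)} = \frac{2 X}{4 + q}$
$t{\left(s,Z \right)} = 70$ ($t{\left(s,Z \right)} = 71 - 2 \left(-1\right) \frac{1}{4 - 6} = 71 - 2 \left(-1\right) \frac{1}{-2} = 71 - 2 \left(-1\right) \left(- \frac{1}{2}\right) = 71 - 1 = 70$)
$21475 + t{\left(-213,124 \right)} = 21475 + 70 = 21545$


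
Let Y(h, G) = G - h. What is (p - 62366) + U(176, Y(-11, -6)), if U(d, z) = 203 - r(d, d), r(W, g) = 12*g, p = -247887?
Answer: -312162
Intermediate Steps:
U(d, z) = 203 - 12*d
(p - 62366) + U(176, Y(-11, -6)) = (-247887 - 62366) + (203 - 12*176) = -310253 + (203 - 2112) = -310253 - 1909 = -312162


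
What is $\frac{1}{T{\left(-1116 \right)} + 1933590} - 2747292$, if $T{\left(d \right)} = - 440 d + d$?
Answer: $- \frac{6658100624087}{2423514} \approx -2.7473 \cdot 10^{6}$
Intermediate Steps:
$T{\left(d \right)} = - 439 d$
$\frac{1}{T{\left(-1116 \right)} + 1933590} - 2747292 = \frac{1}{\left(-439\right) \left(-1116\right) + 1933590} - 2747292 = \frac{1}{489924 + 1933590} - 2747292 = \frac{1}{2423514} - 2747292 = - \frac{6658100624087}{2423514}$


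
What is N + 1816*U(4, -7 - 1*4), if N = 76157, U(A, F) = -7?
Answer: 63445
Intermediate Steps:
N + 1816*U(4, -7 - 1*4) = 76157 + 1816*(-7) = 76157 - 12712 = 63445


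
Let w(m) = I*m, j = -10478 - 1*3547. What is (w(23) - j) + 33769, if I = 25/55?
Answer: 525849/11 ≈ 47804.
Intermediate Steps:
j = -14025 (j = -10478 - 3547 = -14025)
I = 5/11 (I = 25*(1/55) = 5/11 ≈ 0.45455)
w(m) = 5*m/11
(w(23) - j) + 33769 = ((5/11)*23 - 1*(-14025)) + 33769 = (115/11 + 14025) + 33769 = 154390/11 + 33769 = 525849/11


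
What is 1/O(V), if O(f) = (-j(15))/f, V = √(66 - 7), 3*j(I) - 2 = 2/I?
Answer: -45*√59/32 ≈ -10.802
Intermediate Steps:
j(I) = ⅔ + 2/(3*I) (j(I) = ⅔ + (2/I)/3 = ⅔ + 2/(3*I))
V = √59 ≈ 7.6811
O(f) = -32/(45*f) (O(f) = (-2*(1 + 15)/(3*15))/f = (-2*16/(3*15))/f = (-1*32/45)/f = -32/(45*f))
1/O(V) = 1/(-32*√59/59/45) = 1/(-32*√59/2655) = -45*√59/32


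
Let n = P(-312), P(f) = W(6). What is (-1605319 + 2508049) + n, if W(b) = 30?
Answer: 902760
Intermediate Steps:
P(f) = 30
n = 30
(-1605319 + 2508049) + n = (-1605319 + 2508049) + 30 = 902730 + 30 = 902760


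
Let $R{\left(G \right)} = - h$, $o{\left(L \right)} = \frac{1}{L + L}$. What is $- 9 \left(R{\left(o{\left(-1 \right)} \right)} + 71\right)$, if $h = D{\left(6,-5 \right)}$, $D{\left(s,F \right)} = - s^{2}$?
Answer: $-963$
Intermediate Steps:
$h = -36$ ($h = - 6^{2} = \left(-1\right) 36 = -36$)
$o{\left(L \right)} = \frac{1}{2 L}$
$R{\left(G \right)} = 36$ ($R{\left(G \right)} = \left(-1\right) \left(-36\right) = 36$)
$- 9 \left(R{\left(o{\left(-1 \right)} \right)} + 71\right) = - 9 \left(36 + 71\right) = \left(-9\right) 107 = -963$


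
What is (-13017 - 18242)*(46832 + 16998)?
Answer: -1995261970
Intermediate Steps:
(-13017 - 18242)*(46832 + 16998) = -31259*63830 = -1995261970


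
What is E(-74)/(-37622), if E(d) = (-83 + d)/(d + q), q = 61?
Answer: -157/489086 ≈ -0.00032101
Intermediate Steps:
E(d) = (-83 + d)/(61 + d) (E(d) = (-83 + d)/(d + 61) = (-83 + d)/(61 + d))
E(-74)/(-37622) = ((-83 - 74)/(61 - 74))/(-37622) = (-157/(-13))*(-1/37622) = -1/13*(-157)*(-1/37622) = (157/13)*(-1/37622) = -157/489086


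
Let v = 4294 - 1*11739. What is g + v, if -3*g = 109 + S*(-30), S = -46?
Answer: -23824/3 ≈ -7941.3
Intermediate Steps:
v = -7445 (v = 4294 - 11739 = -7445)
g = -1489/3 (g = -(109 - 46*(-30))/3 = -(109 + 1380)/3 = -⅓*1489 = -1489/3 ≈ -496.33)
g + v = -1489/3 - 7445 = -23824/3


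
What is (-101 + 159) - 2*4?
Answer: 50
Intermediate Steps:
(-101 + 159) - 2*4 = 58 - 8 = 50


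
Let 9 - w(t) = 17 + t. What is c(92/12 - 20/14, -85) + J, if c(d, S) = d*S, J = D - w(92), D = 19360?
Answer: 397525/21 ≈ 18930.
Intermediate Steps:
w(t) = -8 - t (w(t) = 9 - (17 + t) = 9 + (-17 - t) = -8 - t)
J = 19460 (J = 19360 - (-8 - 1*92) = 19360 - (-8 - 92) = 19360 - 1*(-100) = 19360 + 100 = 19460)
c(d, S) = S*d
c(92/12 - 20/14, -85) + J = -85*(92/12 - 20/14) + 19460 = -85*(92*(1/12) - 20*1/14) + 19460 = -85*(23/3 - 10/7) + 19460 = -85*131/21 + 19460 = -11135/21 + 19460 = 397525/21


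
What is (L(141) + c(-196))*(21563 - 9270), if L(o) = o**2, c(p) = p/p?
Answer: 244409426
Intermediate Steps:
c(p) = 1
(L(141) + c(-196))*(21563 - 9270) = (141**2 + 1)*(21563 - 9270) = (19881 + 1)*12293 = 19882*12293 = 244409426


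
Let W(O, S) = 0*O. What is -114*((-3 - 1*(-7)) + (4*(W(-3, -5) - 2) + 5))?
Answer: -114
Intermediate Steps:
W(O, S) = 0
-114*((-3 - 1*(-7)) + (4*(W(-3, -5) - 2) + 5)) = -114*((-3 - 1*(-7)) + (4*(0 - 2) + 5)) = -114*((-3 + 7) + (4*(-2) + 5)) = -114*(4 + (-8 + 5)) = -114*(4 - 3) = -114*1 = -114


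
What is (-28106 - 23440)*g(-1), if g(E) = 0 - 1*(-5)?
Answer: -257730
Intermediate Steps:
g(E) = 5 (g(E) = 0 + 5 = 5)
(-28106 - 23440)*g(-1) = (-28106 - 23440)*5 = -51546*5 = -257730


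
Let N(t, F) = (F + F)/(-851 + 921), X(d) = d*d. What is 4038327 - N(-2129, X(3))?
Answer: 141341436/35 ≈ 4.0383e+6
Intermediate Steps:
X(d) = d²
N(t, F) = F/35 (N(t, F) = (2*F)/70 = (2*F)*(1/70) = F/35)
4038327 - N(-2129, X(3)) = 4038327 - 3²/35 = 4038327 - 9/35 = 141341436/35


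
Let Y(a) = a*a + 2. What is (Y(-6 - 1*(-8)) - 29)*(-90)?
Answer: 2070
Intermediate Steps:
Y(a) = 2 + a**2 (Y(a) = a**2 + 2 = 2 + a**2)
(Y(-6 - 1*(-8)) - 29)*(-90) = ((2 + (-6 - 1*(-8))**2) - 29)*(-90) = ((2 + (-6 + 8)**2) - 29)*(-90) = ((2 + 2**2) - 29)*(-90) = ((2 + 4) - 29)*(-90) = (6 - 29)*(-90) = -23*(-90) = 2070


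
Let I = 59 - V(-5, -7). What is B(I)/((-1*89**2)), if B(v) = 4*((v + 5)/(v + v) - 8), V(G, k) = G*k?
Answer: 355/95052 ≈ 0.0037348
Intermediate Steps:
I = 24 (I = 59 - (-5)*(-7) = 59 - 1*35 = 59 - 35 = 24)
B(v) = -32 + 2*(5 + v)/v (B(v) = 4*((5 + v)/((2*v)) - 8) = 4*((5 + v)*(1/(2*v)) - 8) = 4*((5 + v)/(2*v) - 8) = 4*(-8 + (5 + v)/(2*v)) = -32 + 2*(5 + v)/v)
B(I)/((-1*89**2)) = (-30 + 10/24)/((-1*89**2)) = (-30 + 10*(1/24))/((-1*7921)) = (-30 + 5/12)/(-7921) = -355/12*(-1/7921) = 355/95052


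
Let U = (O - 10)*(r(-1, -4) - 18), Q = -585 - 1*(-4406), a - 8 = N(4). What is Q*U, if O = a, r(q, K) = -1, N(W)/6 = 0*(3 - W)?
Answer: 145198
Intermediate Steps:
N(W) = 0 (N(W) = 6*(0*(3 - W)) = 6*0 = 0)
a = 8 (a = 8 + 0 = 8)
Q = 3821 (Q = -585 + 4406 = 3821)
O = 8
U = 38 (U = (8 - 10)*(-1 - 18) = -2*(-19) = 38)
Q*U = 3821*38 = 145198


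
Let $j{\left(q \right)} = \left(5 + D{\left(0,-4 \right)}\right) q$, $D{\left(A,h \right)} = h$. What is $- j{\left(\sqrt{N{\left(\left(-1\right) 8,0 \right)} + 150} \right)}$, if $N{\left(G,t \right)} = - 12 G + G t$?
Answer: $- \sqrt{246} \approx -15.684$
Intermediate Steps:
$j{\left(q \right)} = q$ ($j{\left(q \right)} = \left(5 - 4\right) q = 1 q = q$)
$- j{\left(\sqrt{N{\left(\left(-1\right) 8,0 \right)} + 150} \right)} = - \sqrt{\left(-1\right) 8 \left(-12 + 0\right) + 150} = - \sqrt{\left(-8\right) \left(-12\right) + 150} = - \sqrt{96 + 150} = - \sqrt{246}$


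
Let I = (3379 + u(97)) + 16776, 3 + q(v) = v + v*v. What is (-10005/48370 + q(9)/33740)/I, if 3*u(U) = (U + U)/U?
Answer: -14286879/1409748196780 ≈ -1.0134e-5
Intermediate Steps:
q(v) = -3 + v + v**2 (q(v) = -3 + (v + v*v) = -3 + (v + v**2) = -3 + v + v**2)
u(U) = 2/3 (u(U) = ((U + U)/U)/3 = ((2*U)/U)/3 = (1/3)*2 = 2/3)
I = 60467/3 (I = (3379 + 2/3) + 16776 = 10139/3 + 16776 = 60467/3 ≈ 20156.)
(-10005/48370 + q(9)/33740)/I = (-10005/48370 + (-3 + 9 + 9**2)/33740)/(60467/3) = (-10005*1/48370 + (-3 + 9 + 81)*(1/33740))*(3/60467) = (-2001/9674 + 87*(1/33740))*(3/60467) = (-2001/9674 + 87/33740)*(3/60467) = -4762293/23314340*3/60467 = -14286879/1409748196780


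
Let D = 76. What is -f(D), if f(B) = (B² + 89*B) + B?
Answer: -12616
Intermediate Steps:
f(B) = B² + 90*B
-f(D) = -76*(90 + 76) = -76*166 = -1*12616 = -12616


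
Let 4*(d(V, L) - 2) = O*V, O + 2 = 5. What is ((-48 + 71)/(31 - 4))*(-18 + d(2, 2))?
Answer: -667/54 ≈ -12.352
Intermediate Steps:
O = 3 (O = -2 + 5 = 3)
d(V, L) = 2 + 3*V/4 (d(V, L) = 2 + (3*V)/4 = 2 + 3*V/4)
((-48 + 71)/(31 - 4))*(-18 + d(2, 2)) = ((-48 + 71)/(31 - 4))*(-18 + (2 + (¾)*2)) = (23/27)*(-18 + (2 + 3/2)) = (23*(1/27))*(-18 + 7/2) = (23/27)*(-29/2) = -667/54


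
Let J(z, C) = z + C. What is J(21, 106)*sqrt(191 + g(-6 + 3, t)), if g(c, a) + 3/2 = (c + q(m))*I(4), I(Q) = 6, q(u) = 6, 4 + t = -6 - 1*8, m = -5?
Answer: 127*sqrt(830)/2 ≈ 1829.4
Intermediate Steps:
t = -18 (t = -4 + (-6 - 1*8) = -4 + (-6 - 8) = -4 - 14 = -18)
J(z, C) = C + z
g(c, a) = 69/2 + 6*c (g(c, a) = -3/2 + (c + 6)*6 = -3/2 + (6 + c)*6 = -3/2 + (36 + 6*c) = 69/2 + 6*c)
J(21, 106)*sqrt(191 + g(-6 + 3, t)) = (106 + 21)*sqrt(191 + (69/2 + 6*(-6 + 3))) = 127*sqrt(191 + (69/2 + 6*(-3))) = 127*sqrt(191 + (69/2 - 18)) = 127*sqrt(191 + 33/2) = 127*sqrt(415/2) = 127*(sqrt(830)/2) = 127*sqrt(830)/2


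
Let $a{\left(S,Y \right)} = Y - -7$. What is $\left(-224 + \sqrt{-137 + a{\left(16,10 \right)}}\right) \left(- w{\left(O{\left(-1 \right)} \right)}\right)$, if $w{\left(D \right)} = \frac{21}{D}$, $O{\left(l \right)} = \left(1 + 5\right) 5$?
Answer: $\frac{784}{5} - \frac{7 i \sqrt{30}}{5} \approx 156.8 - 7.6681 i$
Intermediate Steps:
$O{\left(l \right)} = 30$ ($O{\left(l \right)} = 6 \cdot 5 = 30$)
$a{\left(S,Y \right)} = 7 + Y$ ($a{\left(S,Y \right)} = Y + 7 = 7 + Y$)
$\left(-224 + \sqrt{-137 + a{\left(16,10 \right)}}\right) \left(- w{\left(O{\left(-1 \right)} \right)}\right) = \left(-224 + \sqrt{-137 + \left(7 + 10\right)}\right) \left(- \frac{21}{30}\right) = \left(-224 + \sqrt{-137 + 17}\right) \left(- \frac{21}{30}\right) = \left(-224 + \sqrt{-120}\right) \left(\left(-1\right) \frac{7}{10}\right) = \left(-224 + 2 i \sqrt{30}\right) \left(- \frac{7}{10}\right) = \frac{784}{5} - \frac{7 i \sqrt{30}}{5}$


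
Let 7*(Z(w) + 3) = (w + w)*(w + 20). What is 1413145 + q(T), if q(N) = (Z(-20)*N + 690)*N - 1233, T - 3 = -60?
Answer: 1362835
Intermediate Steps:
T = -57 (T = 3 - 60 = -57)
Z(w) = -3 + 2*w*(20 + w)/7 (Z(w) = -3 + ((w + w)*(w + 20))/7 = -3 + ((2*w)*(20 + w))/7 = -3 + (2*w*(20 + w))/7 = -3 + 2*w*(20 + w)/7)
q(N) = -1233 + N*(690 - 3*N) (q(N) = ((-3 + (2/7)*(-20)² + (40/7)*(-20))*N + 690)*N - 1233 = ((-3 + (2/7)*400 - 800/7)*N + 690)*N - 1233 = ((-3 + 800/7 - 800/7)*N + 690)*N - 1233 = (-3*N + 690)*N - 1233 = (690 - 3*N)*N - 1233 = N*(690 - 3*N) - 1233 = -1233 + N*(690 - 3*N))
1413145 + q(T) = 1413145 + (-1233 - 3*(-57)² + 690*(-57)) = 1413145 + (-1233 - 3*3249 - 39330) = 1413145 + (-1233 - 9747 - 39330) = 1413145 - 50310 = 1362835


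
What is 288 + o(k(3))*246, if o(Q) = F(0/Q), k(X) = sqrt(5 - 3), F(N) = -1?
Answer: 42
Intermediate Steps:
k(X) = sqrt(2)
o(Q) = -1
288 + o(k(3))*246 = 288 - 1*246 = 288 - 246 = 42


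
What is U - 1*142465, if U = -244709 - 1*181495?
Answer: -568669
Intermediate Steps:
U = -426204 (U = -244709 - 181495 = -426204)
U - 1*142465 = -426204 - 1*142465 = -426204 - 142465 = -568669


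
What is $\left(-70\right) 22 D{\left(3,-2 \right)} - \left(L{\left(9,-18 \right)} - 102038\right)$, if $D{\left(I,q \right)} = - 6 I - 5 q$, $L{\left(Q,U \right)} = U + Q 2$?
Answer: $114358$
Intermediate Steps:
$L{\left(Q,U \right)} = U + 2 Q$
$\left(-70\right) 22 D{\left(3,-2 \right)} - \left(L{\left(9,-18 \right)} - 102038\right) = \left(-70\right) 22 \left(\left(-6\right) 3 - -10\right) - \left(\left(-18 + 2 \cdot 9\right) - 102038\right) = - 1540 \left(-18 + 10\right) - \left(\left(-18 + 18\right) - 102038\right) = \left(-1540\right) \left(-8\right) - \left(0 - 102038\right) = 12320 - -102038 = 12320 + 102038 = 114358$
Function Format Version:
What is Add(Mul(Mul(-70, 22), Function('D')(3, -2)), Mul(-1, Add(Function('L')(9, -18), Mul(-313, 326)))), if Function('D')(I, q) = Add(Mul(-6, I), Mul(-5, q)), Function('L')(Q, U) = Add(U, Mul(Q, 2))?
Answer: 114358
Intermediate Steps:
Function('L')(Q, U) = Add(U, Mul(2, Q))
Add(Mul(Mul(-70, 22), Function('D')(3, -2)), Mul(-1, Add(Function('L')(9, -18), Mul(-313, 326)))) = Add(Mul(Mul(-70, 22), Add(Mul(-6, 3), Mul(-5, -2))), Mul(-1, Add(Add(-18, Mul(2, 9)), Mul(-313, 326)))) = Add(Mul(-1540, Add(-18, 10)), Mul(-1, Add(Add(-18, 18), -102038))) = Add(Mul(-1540, -8), Mul(-1, Add(0, -102038))) = Add(12320, Mul(-1, -102038)) = Add(12320, 102038) = 114358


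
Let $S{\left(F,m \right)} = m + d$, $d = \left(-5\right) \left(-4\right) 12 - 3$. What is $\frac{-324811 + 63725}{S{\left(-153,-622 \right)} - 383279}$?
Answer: $\frac{130543}{191832} \approx 0.68051$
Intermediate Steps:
$d = 237$ ($d = 20 \cdot 12 - 3 = 240 - 3 = 237$)
$S{\left(F,m \right)} = 237 + m$ ($S{\left(F,m \right)} = m + 237 = 237 + m$)
$\frac{-324811 + 63725}{S{\left(-153,-622 \right)} - 383279} = \frac{-324811 + 63725}{\left(237 - 622\right) - 383279} = - \frac{261086}{-385 - 383279} = - \frac{261086}{-383664} = \left(-261086\right) \left(- \frac{1}{383664}\right) = \frac{130543}{191832}$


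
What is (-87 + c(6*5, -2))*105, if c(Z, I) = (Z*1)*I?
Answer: -15435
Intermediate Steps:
c(Z, I) = I*Z (c(Z, I) = Z*I = I*Z)
(-87 + c(6*5, -2))*105 = (-87 - 12*5)*105 = (-87 - 2*30)*105 = (-87 - 60)*105 = -147*105 = -15435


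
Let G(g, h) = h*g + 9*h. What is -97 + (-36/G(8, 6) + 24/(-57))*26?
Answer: -37831/323 ≈ -117.12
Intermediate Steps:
G(g, h) = 9*h + g*h (G(g, h) = g*h + 9*h = 9*h + g*h)
-97 + (-36/G(8, 6) + 24/(-57))*26 = -97 + (-36*1/(6*(9 + 8)) + 24/(-57))*26 = -97 + (-36/(6*17) + 24*(-1/57))*26 = -97 + (-36/102 - 8/19)*26 = -97 + (-36*1/102 - 8/19)*26 = -97 + (-6/17 - 8/19)*26 = -97 - 250/323*26 = -97 - 6500/323 = -37831/323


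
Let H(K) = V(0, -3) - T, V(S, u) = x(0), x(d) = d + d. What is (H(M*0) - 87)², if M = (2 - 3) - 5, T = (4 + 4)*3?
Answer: 12321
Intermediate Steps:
x(d) = 2*d
T = 24 (T = 8*3 = 24)
M = -6 (M = -1 - 5 = -6)
V(S, u) = 0 (V(S, u) = 2*0 = 0)
H(K) = -24 (H(K) = 0 - 1*24 = 0 - 24 = -24)
(H(M*0) - 87)² = (-24 - 87)² = (-111)² = 12321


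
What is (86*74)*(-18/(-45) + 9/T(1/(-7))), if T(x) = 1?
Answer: 299108/5 ≈ 59822.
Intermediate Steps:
(86*74)*(-18/(-45) + 9/T(1/(-7))) = (86*74)*(-18/(-45) + 9/1) = 6364*(-18*(-1/45) + 9*1) = 6364*(2/5 + 9) = 6364*(47/5) = 299108/5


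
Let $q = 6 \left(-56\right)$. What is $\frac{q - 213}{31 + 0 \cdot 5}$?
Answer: $- \frac{549}{31} \approx -17.71$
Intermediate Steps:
$q = -336$
$\frac{q - 213}{31 + 0 \cdot 5} = \frac{-336 - 213}{31 + 0 \cdot 5} = - \frac{549}{31 + 0} = - \frac{549}{31}$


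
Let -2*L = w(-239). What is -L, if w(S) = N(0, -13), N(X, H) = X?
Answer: 0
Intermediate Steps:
w(S) = 0
L = 0 (L = -½*0 = 0)
-L = -1*0 = 0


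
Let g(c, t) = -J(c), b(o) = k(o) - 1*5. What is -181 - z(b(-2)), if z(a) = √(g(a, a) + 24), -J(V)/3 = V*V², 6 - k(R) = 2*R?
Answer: -181 - √399 ≈ -200.98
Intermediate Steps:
k(R) = 6 - 2*R
b(o) = 1 - 2*o (b(o) = (6 - 2*o) - 1*5 = (6 - 2*o) - 5 = 1 - 2*o)
J(V) = -3*V³ (J(V) = -3*V*V² = -3*V³)
g(c, t) = 3*c³ (g(c, t) = -(-3)*c³ = 3*c³)
z(a) = √(24 + 3*a³) (z(a) = √(3*a³ + 24) = √(24 + 3*a³))
-181 - z(b(-2)) = -181 - √(24 + 3*(1 - 2*(-2))³) = -181 - √(24 + 3*(1 + 4)³) = -181 - √(24 + 3*5³) = -181 - √(24 + 3*125) = -181 - √(24 + 375) = -181 - √399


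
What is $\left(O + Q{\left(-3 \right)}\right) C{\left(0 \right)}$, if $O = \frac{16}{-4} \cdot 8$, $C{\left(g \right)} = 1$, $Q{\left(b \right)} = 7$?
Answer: $-25$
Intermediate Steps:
$O = -32$ ($O = 16 \left(- \frac{1}{4}\right) 8 = \left(-4\right) 8 = -32$)
$\left(O + Q{\left(-3 \right)}\right) C{\left(0 \right)} = \left(-32 + 7\right) 1 = \left(-25\right) 1 = -25$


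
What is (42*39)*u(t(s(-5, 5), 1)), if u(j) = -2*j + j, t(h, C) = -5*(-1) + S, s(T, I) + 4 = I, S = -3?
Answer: -3276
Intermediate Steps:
s(T, I) = -4 + I
t(h, C) = 2 (t(h, C) = -5*(-1) - 3 = 5 - 3 = 2)
u(j) = -j
(42*39)*u(t(s(-5, 5), 1)) = (42*39)*(-1*2) = 1638*(-2) = -3276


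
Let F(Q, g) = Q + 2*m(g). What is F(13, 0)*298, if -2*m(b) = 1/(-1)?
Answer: 4172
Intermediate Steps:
m(b) = ½ (m(b) = -1/(2*(-1)) = -(-1)/2 = -½*(-1) = ½)
F(Q, g) = 1 + Q (F(Q, g) = Q + 2*(½) = Q + 1 = 1 + Q)
F(13, 0)*298 = (1 + 13)*298 = 14*298 = 4172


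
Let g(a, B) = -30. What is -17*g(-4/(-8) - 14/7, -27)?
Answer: 510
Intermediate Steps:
-17*g(-4/(-8) - 14/7, -27) = -17*(-30) = 510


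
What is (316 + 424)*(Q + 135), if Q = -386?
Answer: -185740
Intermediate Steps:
(316 + 424)*(Q + 135) = (316 + 424)*(-386 + 135) = 740*(-251) = -185740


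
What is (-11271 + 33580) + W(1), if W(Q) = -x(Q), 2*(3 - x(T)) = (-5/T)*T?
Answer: 44607/2 ≈ 22304.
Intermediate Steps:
x(T) = 11/2 (x(T) = 3 - (-5/T)*T/2 = 3 - 1/2*(-5) = 3 + 5/2 = 11/2)
W(Q) = -11/2 (W(Q) = -1*11/2 = -11/2)
(-11271 + 33580) + W(1) = (-11271 + 33580) - 11/2 = 22309 - 11/2 = 44607/2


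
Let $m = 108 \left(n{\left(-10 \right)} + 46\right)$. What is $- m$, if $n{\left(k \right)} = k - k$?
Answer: $-4968$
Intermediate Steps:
$n{\left(k \right)} = 0$
$m = 4968$ ($m = 108 \left(0 + 46\right) = 108 \cdot 46 = 4968$)
$- m = \left(-1\right) 4968 = -4968$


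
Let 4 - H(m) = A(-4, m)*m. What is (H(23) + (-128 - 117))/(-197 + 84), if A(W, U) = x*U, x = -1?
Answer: -288/113 ≈ -2.5487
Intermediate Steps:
A(W, U) = -U
H(m) = 4 + m**2 (H(m) = 4 - (-m)*m = 4 - (-1)*m**2 = 4 + m**2)
(H(23) + (-128 - 117))/(-197 + 84) = ((4 + 23**2) + (-128 - 117))/(-197 + 84) = ((4 + 529) - 245)/(-113) = (533 - 245)*(-1/113) = 288*(-1/113) = -288/113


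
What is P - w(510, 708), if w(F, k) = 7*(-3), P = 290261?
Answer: 290282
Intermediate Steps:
w(F, k) = -21
P - w(510, 708) = 290261 - 1*(-21) = 290261 + 21 = 290282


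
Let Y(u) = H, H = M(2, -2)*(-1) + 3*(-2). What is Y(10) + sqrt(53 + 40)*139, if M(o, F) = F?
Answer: -4 + 139*sqrt(93) ≈ 1336.5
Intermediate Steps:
H = -4 (H = -2*(-1) + 3*(-2) = 2 - 6 = -4)
Y(u) = -4
Y(10) + sqrt(53 + 40)*139 = -4 + sqrt(53 + 40)*139 = -4 + sqrt(93)*139 = -4 + 139*sqrt(93)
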